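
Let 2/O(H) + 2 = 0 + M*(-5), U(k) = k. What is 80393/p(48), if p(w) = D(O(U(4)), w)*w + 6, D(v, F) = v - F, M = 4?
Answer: -884323/25326 ≈ -34.918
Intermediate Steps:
O(H) = -1/11 (O(H) = 2/(-2 + (0 + 4*(-5))) = 2/(-2 + (0 - 20)) = 2/(-2 - 20) = 2/(-22) = 2*(-1/22) = -1/11)
p(w) = 6 + w*(-1/11 - w) (p(w) = (-1/11 - w)*w + 6 = w*(-1/11 - w) + 6 = 6 + w*(-1/11 - w))
80393/p(48) = 80393/(6 - 1*48² - 1/11*48) = 80393/(6 - 1*2304 - 48/11) = 80393/(6 - 2304 - 48/11) = 80393/(-25326/11) = 80393*(-11/25326) = -884323/25326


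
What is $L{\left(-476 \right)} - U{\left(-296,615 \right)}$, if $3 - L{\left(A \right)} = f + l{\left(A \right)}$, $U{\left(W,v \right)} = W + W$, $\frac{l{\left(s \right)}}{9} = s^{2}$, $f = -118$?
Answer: $-2038471$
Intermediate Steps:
$l{\left(s \right)} = 9 s^{2}$
$U{\left(W,v \right)} = 2 W$
$L{\left(A \right)} = 121 - 9 A^{2}$ ($L{\left(A \right)} = 3 - \left(-118 + 9 A^{2}\right) = 121 - 9 A^{2}$)
$L{\left(-476 \right)} - U{\left(-296,615 \right)} = \left(121 - 9 \left(-476\right)^{2}\right) - 2 \left(-296\right) = \left(121 - 2039184\right) - -592 = \left(121 - 2039184\right) + 592 = -2039063 + 592 = -2038471$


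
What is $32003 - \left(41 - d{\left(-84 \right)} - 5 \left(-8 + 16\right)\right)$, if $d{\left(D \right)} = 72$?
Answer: $32074$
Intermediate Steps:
$32003 - \left(41 - d{\left(-84 \right)} - 5 \left(-8 + 16\right)\right) = 32003 - \left(-31 - 5 \left(-8 + 16\right)\right) = 32003 + \left(\left(5 \cdot 8 - 41\right) + 72\right) = 32003 + \left(\left(40 - 41\right) + 72\right) = 32003 + \left(-1 + 72\right) = 32003 + 71 = 32074$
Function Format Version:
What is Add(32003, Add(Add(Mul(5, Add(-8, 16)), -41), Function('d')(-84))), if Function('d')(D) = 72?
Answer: 32074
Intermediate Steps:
Add(32003, Add(Add(Mul(5, Add(-8, 16)), -41), Function('d')(-84))) = Add(32003, Add(Add(Mul(5, Add(-8, 16)), -41), 72)) = Add(32003, Add(Add(Mul(5, 8), -41), 72)) = Add(32003, Add(Add(40, -41), 72)) = Add(32003, Add(-1, 72)) = Add(32003, 71) = 32074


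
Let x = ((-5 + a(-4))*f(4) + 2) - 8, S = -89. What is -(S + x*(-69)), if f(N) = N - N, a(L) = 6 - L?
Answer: -325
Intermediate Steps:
f(N) = 0
x = -6 (x = ((-5 + (6 - 1*(-4)))*0 + 2) - 8 = ((-5 + (6 + 4))*0 + 2) - 8 = ((-5 + 10)*0 + 2) - 8 = (5*0 + 2) - 8 = (0 + 2) - 8 = 2 - 8 = -6)
-(S + x*(-69)) = -(-89 - 6*(-69)) = -(-89 + 414) = -1*325 = -325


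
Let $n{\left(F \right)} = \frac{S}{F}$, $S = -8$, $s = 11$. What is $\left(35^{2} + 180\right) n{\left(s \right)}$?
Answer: $- \frac{11240}{11} \approx -1021.8$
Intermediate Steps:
$n{\left(F \right)} = - \frac{8}{F}$
$\left(35^{2} + 180\right) n{\left(s \right)} = \left(35^{2} + 180\right) \left(- \frac{8}{11}\right) = \left(1225 + 180\right) \left(\left(-8\right) \frac{1}{11}\right) = 1405 \left(- \frac{8}{11}\right) = - \frac{11240}{11}$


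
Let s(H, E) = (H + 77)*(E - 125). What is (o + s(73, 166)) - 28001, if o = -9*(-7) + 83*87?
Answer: -14567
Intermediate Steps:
s(H, E) = (-125 + E)*(77 + H) (s(H, E) = (77 + H)*(-125 + E) = (-125 + E)*(77 + H))
o = 7284 (o = 63 + 7221 = 7284)
(o + s(73, 166)) - 28001 = (7284 + (-9625 - 125*73 + 77*166 + 166*73)) - 28001 = (7284 + (-9625 - 9125 + 12782 + 12118)) - 28001 = (7284 + 6150) - 28001 = 13434 - 28001 = -14567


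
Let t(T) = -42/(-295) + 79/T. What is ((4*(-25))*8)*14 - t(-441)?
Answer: -1457059217/130095 ≈ -11200.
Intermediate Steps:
t(T) = 42/295 + 79/T (t(T) = -42*(-1/295) + 79/T = 42/295 + 79/T)
((4*(-25))*8)*14 - t(-441) = ((4*(-25))*8)*14 - (42/295 + 79/(-441)) = -100*8*14 - (42/295 + 79*(-1/441)) = -800*14 - (42/295 - 79/441) = -11200 - 1*(-4783/130095) = -11200 + 4783/130095 = -1457059217/130095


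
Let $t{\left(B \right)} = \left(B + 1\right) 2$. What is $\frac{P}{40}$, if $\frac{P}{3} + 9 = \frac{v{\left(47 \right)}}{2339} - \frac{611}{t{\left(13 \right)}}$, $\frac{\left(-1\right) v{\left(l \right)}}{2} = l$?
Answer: $- \frac{6063567}{2619680} \approx -2.3146$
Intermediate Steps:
$v{\left(l \right)} = - 2 l$
$t{\left(B \right)} = 2 + 2 B$ ($t{\left(B \right)} = \left(1 + B\right) 2 = 2 + 2 B$)
$P = - \frac{6063567}{65492}$ ($P = -27 + 3 \left(\frac{\left(-2\right) 47}{2339} - \frac{611}{2 + 2 \cdot 13}\right) = -27 + 3 \left(\left(-94\right) \frac{1}{2339} - \frac{611}{2 + 26}\right) = -27 + 3 \left(- \frac{94}{2339} - \frac{611}{28}\right) = -27 + 3 \left(- \frac{1431761}{65492}\right) = -27 - \frac{4295283}{65492} = - \frac{6063567}{65492} \approx -92.585$)
$\frac{P}{40} = - \frac{6063567}{65492 \cdot 40} = \left(- \frac{6063567}{65492}\right) \frac{1}{40} = - \frac{6063567}{2619680}$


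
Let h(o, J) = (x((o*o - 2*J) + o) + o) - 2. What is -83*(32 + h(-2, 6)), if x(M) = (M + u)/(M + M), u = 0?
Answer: -4731/2 ≈ -2365.5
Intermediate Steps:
x(M) = 1/2 (x(M) = (M + 0)/(M + M) = M/((2*M)) = M*(1/(2*M)) = 1/2)
h(o, J) = -3/2 + o (h(o, J) = (1/2 + o) - 2 = -3/2 + o)
-83*(32 + h(-2, 6)) = -83*(32 + (-3/2 - 2)) = -83*(32 - 7/2) = -83*57/2 = -4731/2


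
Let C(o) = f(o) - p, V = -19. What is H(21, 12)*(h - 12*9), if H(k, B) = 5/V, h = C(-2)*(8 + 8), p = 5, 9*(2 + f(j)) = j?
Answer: 10060/171 ≈ 58.830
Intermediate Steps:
f(j) = -2 + j/9
C(o) = -7 + o/9 (C(o) = (-2 + o/9) - 1*5 = (-2 + o/9) - 5 = -7 + o/9)
h = -1040/9 (h = (-7 + (1/9)*(-2))*(8 + 8) = (-7 - 2/9)*16 = -65/9*16 = -1040/9 ≈ -115.56)
H(k, B) = -5/19 (H(k, B) = 5/(-19) = 5*(-1/19) = -5/19)
H(21, 12)*(h - 12*9) = -5*(-1040/9 - 12*9)/19 = -5*(-1040/9 - 108)/19 = -5/19*(-2012/9) = 10060/171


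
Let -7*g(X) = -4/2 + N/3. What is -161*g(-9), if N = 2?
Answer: -92/3 ≈ -30.667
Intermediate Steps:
g(X) = 4/21 (g(X) = -(-4/2 + 2/3)/7 = -(-4*½ + 2*(⅓))/7 = -(-2 + ⅔)/7 = -⅐*(-4/3) = 4/21)
-161*g(-9) = -161*4/21 = -92/3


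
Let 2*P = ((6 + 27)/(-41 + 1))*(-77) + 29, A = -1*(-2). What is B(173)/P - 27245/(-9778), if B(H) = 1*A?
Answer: 102398225/36188378 ≈ 2.8296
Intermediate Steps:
A = 2
B(H) = 2 (B(H) = 1*2 = 2)
P = 3701/80 (P = (((6 + 27)/(-41 + 1))*(-77) + 29)/2 = ((33/(-40))*(-77) + 29)/2 = ((33*(-1/40))*(-77) + 29)/2 = (-33/40*(-77) + 29)/2 = (2541/40 + 29)/2 = (½)*(3701/40) = 3701/80 ≈ 46.263)
B(173)/P - 27245/(-9778) = 2/(3701/80) - 27245/(-9778) = 2*(80/3701) - 27245*(-1/9778) = 160/3701 + 27245/9778 = 102398225/36188378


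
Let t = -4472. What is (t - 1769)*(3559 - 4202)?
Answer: 4012963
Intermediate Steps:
(t - 1769)*(3559 - 4202) = (-4472 - 1769)*(3559 - 4202) = -6241*(-643) = 4012963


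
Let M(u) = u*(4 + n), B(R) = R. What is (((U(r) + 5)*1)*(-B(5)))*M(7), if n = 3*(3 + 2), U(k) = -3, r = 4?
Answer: -1330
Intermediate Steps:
n = 15 (n = 3*5 = 15)
M(u) = 19*u (M(u) = u*(4 + 15) = u*19 = 19*u)
(((U(r) + 5)*1)*(-B(5)))*M(7) = (((-3 + 5)*1)*(-1*5))*(19*7) = ((2*1)*(-5))*133 = (2*(-5))*133 = -10*133 = -1330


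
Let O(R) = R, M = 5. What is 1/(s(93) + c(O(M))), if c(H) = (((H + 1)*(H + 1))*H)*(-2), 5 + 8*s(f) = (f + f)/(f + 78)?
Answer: -456/164383 ≈ -0.0027740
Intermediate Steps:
s(f) = -5/8 + f/(4*(78 + f)) (s(f) = -5/8 + ((f + f)/(f + 78))/8 = -5/8 + ((2*f)/(78 + f))/8 = -5/8 + (2*f/(78 + f))/8 = -5/8 + f/(4*(78 + f)))
c(H) = -2*H*(1 + H)**2 (c(H) = (((1 + H)*(1 + H))*H)*(-2) = ((1 + H)**2*H)*(-2) = (H*(1 + H)**2)*(-2) = -2*H*(1 + H)**2)
1/(s(93) + c(O(M))) = 1/(3*(-130 - 1*93)/(8*(78 + 93)) - 2*5*(1 + 5)**2) = 1/((3/8)*(-130 - 93)/171 - 2*5*6**2) = 1/((3/8)*(1/171)*(-223) - 2*5*36) = 1/(-223/456 - 360) = 1/(-164383/456) = -456/164383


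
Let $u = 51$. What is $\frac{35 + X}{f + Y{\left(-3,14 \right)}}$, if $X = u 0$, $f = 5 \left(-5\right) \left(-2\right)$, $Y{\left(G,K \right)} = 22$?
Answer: $\frac{35}{72} \approx 0.48611$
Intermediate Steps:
$f = 50$ ($f = \left(-25\right) \left(-2\right) = 50$)
$X = 0$ ($X = 51 \cdot 0 = 0$)
$\frac{35 + X}{f + Y{\left(-3,14 \right)}} = \frac{35 + 0}{50 + 22} = \frac{35}{72}$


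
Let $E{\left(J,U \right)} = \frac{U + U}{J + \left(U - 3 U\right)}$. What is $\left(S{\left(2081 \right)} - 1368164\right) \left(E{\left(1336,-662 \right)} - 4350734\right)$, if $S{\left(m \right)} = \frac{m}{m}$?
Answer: $\frac{3958421785153883}{665} \approx 5.9525 \cdot 10^{12}$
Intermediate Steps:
$S{\left(m \right)} = 1$
$E{\left(J,U \right)} = \frac{2 U}{J - 2 U}$
$\left(S{\left(2081 \right)} - 1368164\right) \left(E{\left(1336,-662 \right)} - 4350734\right) = \left(1 - 1368164\right) \left(2 \left(-662\right) \frac{1}{1336 - -1324} - 4350734\right) = \left(1 - 1368164\right) \left(2 \left(-662\right) \frac{1}{1336 + 1324} - 4350734\right) = - 1368163 \left(2 \left(-662\right) \frac{1}{2660} - 4350734\right) = - 1368163 \left(- \frac{331}{665} - 4350734\right) = \left(-1368163\right) \left(- \frac{2893238441}{665}\right) = \frac{3958421785153883}{665}$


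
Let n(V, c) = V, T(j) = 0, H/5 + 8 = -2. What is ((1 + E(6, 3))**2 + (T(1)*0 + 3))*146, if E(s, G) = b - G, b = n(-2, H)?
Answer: 2774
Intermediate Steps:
H = -50 (H = -40 + 5*(-2) = -40 - 10 = -50)
b = -2
E(s, G) = -2 - G
((1 + E(6, 3))**2 + (T(1)*0 + 3))*146 = ((1 + (-2 - 1*3))**2 + (0*0 + 3))*146 = ((1 + (-2 - 3))**2 + (0 + 3))*146 = ((1 - 5)**2 + 3)*146 = ((-4)**2 + 3)*146 = (16 + 3)*146 = 19*146 = 2774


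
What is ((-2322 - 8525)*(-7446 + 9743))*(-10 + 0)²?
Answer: -2491555900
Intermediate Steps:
((-2322 - 8525)*(-7446 + 9743))*(-10 + 0)² = -10847*2297*(-10)² = -24915559*100 = -2491555900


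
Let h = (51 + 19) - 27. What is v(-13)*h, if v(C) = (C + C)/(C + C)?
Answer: 43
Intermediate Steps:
v(C) = 1 (v(C) = (2*C)/((2*C)) = (2*C)*(1/(2*C)) = 1)
h = 43 (h = 70 - 27 = 43)
v(-13)*h = 1*43 = 43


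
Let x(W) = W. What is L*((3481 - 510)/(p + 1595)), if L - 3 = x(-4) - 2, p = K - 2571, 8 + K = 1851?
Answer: -2971/289 ≈ -10.280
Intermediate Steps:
K = 1843 (K = -8 + 1851 = 1843)
p = -728 (p = 1843 - 2571 = -728)
L = -3 (L = 3 + (-4 - 2) = 3 - 6 = -3)
L*((3481 - 510)/(p + 1595)) = -3*(3481 - 510)/(-728 + 1595) = -8913/867 = -3*2971/867 = -2971/289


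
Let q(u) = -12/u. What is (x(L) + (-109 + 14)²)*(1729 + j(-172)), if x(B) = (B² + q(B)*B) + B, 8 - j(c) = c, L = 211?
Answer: 102599205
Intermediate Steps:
j(c) = 8 - c
x(B) = -12 + B + B² (x(B) = (B² + (-12/B)*B) + B = (B² - 12) + B = (-12 + B²) + B = -12 + B + B²)
(x(L) + (-109 + 14)²)*(1729 + j(-172)) = ((-12 + 211*(1 + 211)) + (-109 + 14)²)*(1729 + (8 - 1*(-172))) = ((-12 + 211*212) + (-95)²)*(1729 + (8 + 172)) = ((-12 + 44732) + 9025)*(1729 + 180) = (44720 + 9025)*1909 = 53745*1909 = 102599205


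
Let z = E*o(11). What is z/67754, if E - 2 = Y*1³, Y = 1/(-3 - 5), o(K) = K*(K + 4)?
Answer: 2475/542032 ≈ 0.0045661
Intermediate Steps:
o(K) = K*(4 + K)
Y = -⅛ (Y = 1/(-8) = -⅛ ≈ -0.12500)
E = 15/8 (E = 2 - ⅛*1³ = 2 - ⅛*1 = 2 - ⅛ = 15/8 ≈ 1.8750)
z = 2475/8 (z = 15*(11*(4 + 11))/8 = 15*(11*15)/8 = (15/8)*165 = 2475/8 ≈ 309.38)
z/67754 = (2475/8)/67754 = (2475/8)*(1/67754) = 2475/542032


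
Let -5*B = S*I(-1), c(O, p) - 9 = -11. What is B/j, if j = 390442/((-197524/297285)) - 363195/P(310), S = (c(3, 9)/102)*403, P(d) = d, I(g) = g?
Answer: 616916833/229845717651735 ≈ 2.6840e-6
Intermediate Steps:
c(O, p) = -2 (c(O, p) = 9 - 11 = -2)
S = -403/51 (S = -2/102*403 = -2*1/102*403 = -1/51*403 = -403/51 ≈ -7.9020)
B = -403/255 (B = -(-403)*(-1)/255 = -⅕*403/51 = -403/255 ≈ -1.5804)
j = -901355755497/1530811 (j = 390442/((-197524/297285)) - 363195/310 = 390442/((-197524*1/297285)) - 363195*1/310 = 390442/(-197524/297285) - 72639/62 = 390442*(-297285/197524) - 72639/62 = -58036274985/98762 - 72639/62 = -901355755497/1530811 ≈ -5.8881e+5)
B/j = -403/(255*(-901355755497/1530811)) = -403/255*(-1530811/901355755497) = 616916833/229845717651735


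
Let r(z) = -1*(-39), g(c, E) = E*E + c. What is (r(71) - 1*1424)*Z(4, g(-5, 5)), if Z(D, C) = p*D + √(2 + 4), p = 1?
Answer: -5540 - 1385*√6 ≈ -8932.5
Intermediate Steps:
g(c, E) = c + E² (g(c, E) = E² + c = c + E²)
r(z) = 39
Z(D, C) = D + √6 (Z(D, C) = 1*D + √(2 + 4) = D + √6)
(r(71) - 1*1424)*Z(4, g(-5, 5)) = (39 - 1*1424)*(4 + √6) = (39 - 1424)*(4 + √6) = -1385*(4 + √6) = -5540 - 1385*√6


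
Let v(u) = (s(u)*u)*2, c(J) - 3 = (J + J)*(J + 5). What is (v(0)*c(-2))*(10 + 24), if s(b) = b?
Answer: 0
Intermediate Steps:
c(J) = 3 + 2*J*(5 + J) (c(J) = 3 + (J + J)*(J + 5) = 3 + (2*J)*(5 + J) = 3 + 2*J*(5 + J))
v(u) = 2*u² (v(u) = (u*u)*2 = u²*2 = 2*u²)
(v(0)*c(-2))*(10 + 24) = ((2*0²)*(3 + 2*(-2)² + 10*(-2)))*(10 + 24) = ((2*0)*(3 + 2*4 - 20))*34 = (0*(3 + 8 - 20))*34 = (0*(-9))*34 = 0*34 = 0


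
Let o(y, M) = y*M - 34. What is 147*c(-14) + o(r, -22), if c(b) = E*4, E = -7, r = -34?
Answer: -3402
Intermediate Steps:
o(y, M) = -34 + M*y (o(y, M) = M*y - 34 = -34 + M*y)
c(b) = -28 (c(b) = -7*4 = -28)
147*c(-14) + o(r, -22) = 147*(-28) + (-34 - 22*(-34)) = -4116 + (-34 + 748) = -4116 + 714 = -3402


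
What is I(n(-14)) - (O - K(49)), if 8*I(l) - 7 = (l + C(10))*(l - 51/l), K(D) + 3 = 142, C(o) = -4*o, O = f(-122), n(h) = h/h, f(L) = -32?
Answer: 3325/8 ≈ 415.63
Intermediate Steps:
n(h) = 1
O = -32
K(D) = 139 (K(D) = -3 + 142 = 139)
I(l) = 7/8 + (-40 + l)*(l - 51/l)/8 (I(l) = 7/8 + ((l - 4*10)*(l - 51/l))/8 = 7/8 + ((l - 40)*(l - 51/l))/8 = 7/8 + ((-40 + l)*(l - 51/l))/8 = 7/8 + (-40 + l)*(l - 51/l)/8)
I(n(-14)) - (O - K(49)) = (⅛)*(2040 - 1*1*(44 - 1*1² + 40*1))/1 - (-32 - 1*139) = (⅛)*1*(2040 - 1*1*(44 - 1*1 + 40)) - (-32 - 139) = (⅛)*1*(2040 - 1*1*(44 - 1 + 40)) - 1*(-171) = (⅛)*1*(2040 - 1*1*83) + 171 = (⅛)*1*(2040 - 83) + 171 = (⅛)*1*1957 + 171 = 1957/8 + 171 = 3325/8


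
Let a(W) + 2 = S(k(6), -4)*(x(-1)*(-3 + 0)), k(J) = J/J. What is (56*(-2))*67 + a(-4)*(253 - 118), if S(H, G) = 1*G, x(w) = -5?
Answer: -15874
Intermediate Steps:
k(J) = 1
S(H, G) = G
a(W) = -62 (a(W) = -2 - (-20)*(-3 + 0) = -2 - (-20)*(-3) = -2 - 4*15 = -2 - 60 = -62)
(56*(-2))*67 + a(-4)*(253 - 118) = (56*(-2))*67 - 62*(253 - 118) = -112*67 - 62*135 = -7504 - 8370 = -15874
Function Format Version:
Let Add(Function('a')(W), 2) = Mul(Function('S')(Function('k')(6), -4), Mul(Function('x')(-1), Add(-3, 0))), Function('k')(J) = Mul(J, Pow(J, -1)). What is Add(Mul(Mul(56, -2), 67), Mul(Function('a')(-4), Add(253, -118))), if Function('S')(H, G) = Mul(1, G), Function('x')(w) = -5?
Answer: -15874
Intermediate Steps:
Function('k')(J) = 1
Function('S')(H, G) = G
Function('a')(W) = -62 (Function('a')(W) = Add(-2, Mul(-4, Mul(-5, Add(-3, 0)))) = Add(-2, Mul(-4, Mul(-5, -3))) = Add(-2, Mul(-4, 15)) = Add(-2, -60) = -62)
Add(Mul(Mul(56, -2), 67), Mul(Function('a')(-4), Add(253, -118))) = Add(Mul(Mul(56, -2), 67), Mul(-62, Add(253, -118))) = Add(Mul(-112, 67), Mul(-62, 135)) = Add(-7504, -8370) = -15874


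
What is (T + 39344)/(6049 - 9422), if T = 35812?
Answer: -75156/3373 ≈ -22.282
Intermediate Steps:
(T + 39344)/(6049 - 9422) = (35812 + 39344)/(6049 - 9422) = 75156/(-3373) = 75156*(-1/3373) = -75156/3373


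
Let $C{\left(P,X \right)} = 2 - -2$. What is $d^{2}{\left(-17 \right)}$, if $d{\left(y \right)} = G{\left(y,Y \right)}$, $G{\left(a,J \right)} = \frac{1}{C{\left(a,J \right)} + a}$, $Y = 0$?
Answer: $\frac{1}{169} \approx 0.0059172$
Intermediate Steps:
$C{\left(P,X \right)} = 4$ ($C{\left(P,X \right)} = 2 + 2 = 4$)
$G{\left(a,J \right)} = \frac{1}{4 + a}$
$d{\left(y \right)} = \frac{1}{4 + y}$
$d^{2}{\left(-17 \right)} = \left(\frac{1}{4 - 17}\right)^{2} = \left(\frac{1}{-13}\right)^{2} = \left(- \frac{1}{13}\right)^{2} = \frac{1}{169}$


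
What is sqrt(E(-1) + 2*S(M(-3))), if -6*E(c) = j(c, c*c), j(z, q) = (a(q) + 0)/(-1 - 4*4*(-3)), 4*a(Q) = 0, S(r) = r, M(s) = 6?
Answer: 2*sqrt(3) ≈ 3.4641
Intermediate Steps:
a(Q) = 0 (a(Q) = (1/4)*0 = 0)
j(z, q) = 0 (j(z, q) = (0 + 0)/(-1 - 4*4*(-3)) = 0/(-1 - 16*(-3)) = 0/(-1 + 48) = 0/47 = 0*(1/47) = 0)
E(c) = 0 (E(c) = -1/6*0 = 0)
sqrt(E(-1) + 2*S(M(-3))) = sqrt(0 + 2*6) = sqrt(0 + 12) = sqrt(12) = 2*sqrt(3)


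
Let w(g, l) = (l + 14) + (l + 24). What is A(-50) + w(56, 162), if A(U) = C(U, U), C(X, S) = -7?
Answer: 355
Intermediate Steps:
w(g, l) = 38 + 2*l (w(g, l) = (14 + l) + (24 + l) = 38 + 2*l)
A(U) = -7
A(-50) + w(56, 162) = -7 + (38 + 2*162) = -7 + (38 + 324) = -7 + 362 = 355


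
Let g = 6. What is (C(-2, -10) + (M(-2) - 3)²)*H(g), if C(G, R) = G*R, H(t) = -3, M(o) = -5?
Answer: -252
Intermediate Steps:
(C(-2, -10) + (M(-2) - 3)²)*H(g) = (-2*(-10) + (-5 - 3)²)*(-3) = (20 + (-8)²)*(-3) = (20 + 64)*(-3) = 84*(-3) = -252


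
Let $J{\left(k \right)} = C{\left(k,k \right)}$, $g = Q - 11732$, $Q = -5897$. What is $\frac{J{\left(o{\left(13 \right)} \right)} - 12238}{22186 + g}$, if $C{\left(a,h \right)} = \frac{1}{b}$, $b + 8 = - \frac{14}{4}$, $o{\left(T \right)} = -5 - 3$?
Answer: $- \frac{281476}{104811} \approx -2.6856$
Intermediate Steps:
$o{\left(T \right)} = -8$ ($o{\left(T \right)} = -5 - 3 = -8$)
$g = -17629$ ($g = -5897 - 11732 = -17629$)
$b = - \frac{23}{2}$ ($b = -8 - \frac{14}{4} = -8 - \frac{7}{2} = - \frac{23}{2} \approx -11.5$)
$C{\left(a,h \right)} = - \frac{2}{23}$ ($C{\left(a,h \right)} = \frac{1}{- \frac{23}{2}} = - \frac{2}{23}$)
$J{\left(k \right)} = - \frac{2}{23}$
$\frac{J{\left(o{\left(13 \right)} \right)} - 12238}{22186 + g} = \frac{- \frac{2}{23} - 12238}{22186 - 17629} = - \frac{281476}{23 \cdot 4557} = \left(- \frac{281476}{23}\right) \frac{1}{4557} = - \frac{281476}{104811}$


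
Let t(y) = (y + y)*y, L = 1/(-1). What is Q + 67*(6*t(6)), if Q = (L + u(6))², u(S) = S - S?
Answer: 28945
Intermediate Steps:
u(S) = 0
L = -1
t(y) = 2*y² (t(y) = (2*y)*y = 2*y²)
Q = 1 (Q = (-1 + 0)² = (-1)² = 1)
Q + 67*(6*t(6)) = 1 + 67*(6*(2*6²)) = 1 + 67*(6*(2*36)) = 1 + 67*(6*72) = 1 + 67*432 = 1 + 28944 = 28945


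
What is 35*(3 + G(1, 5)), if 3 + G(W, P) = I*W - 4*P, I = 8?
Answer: -420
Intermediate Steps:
G(W, P) = -3 - 4*P + 8*W (G(W, P) = -3 + (8*W - 4*P) = -3 + (-4*P + 8*W) = -3 - 4*P + 8*W)
35*(3 + G(1, 5)) = 35*(3 + (-3 - 4*5 + 8*1)) = 35*(3 + (-3 - 20 + 8)) = 35*(3 - 15) = 35*(-12) = -420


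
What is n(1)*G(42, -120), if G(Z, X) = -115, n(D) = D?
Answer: -115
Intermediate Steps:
n(1)*G(42, -120) = 1*(-115) = -115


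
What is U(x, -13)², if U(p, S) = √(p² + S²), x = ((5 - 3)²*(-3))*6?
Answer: 5353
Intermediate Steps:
x = -72 (x = (2²*(-3))*6 = (4*(-3))*6 = -12*6 = -72)
U(p, S) = √(S² + p²)
U(x, -13)² = (√((-13)² + (-72)²))² = (√(169 + 5184))² = (√5353)² = 5353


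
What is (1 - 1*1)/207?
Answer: 0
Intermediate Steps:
(1 - 1*1)/207 = (1 - 1)*(1/207) = 0*(1/207) = 0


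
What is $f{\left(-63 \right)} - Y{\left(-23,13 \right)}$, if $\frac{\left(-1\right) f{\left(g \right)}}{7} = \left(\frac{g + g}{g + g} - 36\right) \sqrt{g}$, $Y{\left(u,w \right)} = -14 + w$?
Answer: $1 + 735 i \sqrt{7} \approx 1.0 + 1944.6 i$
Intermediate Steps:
$f{\left(g \right)} = 245 \sqrt{g}$ ($f{\left(g \right)} = - 7 \left(\frac{g + g}{g + g} - 36\right) \sqrt{g} = - 7 \left(\frac{2 g}{2 g} - 36\right) \sqrt{g} = - 7 \left(2 g \frac{1}{2 g} - 36\right) \sqrt{g} = - 7 \left(1 - 36\right) \sqrt{g} = - 7 \left(- 35 \sqrt{g}\right) = 245 \sqrt{g}$)
$f{\left(-63 \right)} - Y{\left(-23,13 \right)} = 245 \sqrt{-63} - \left(-14 + 13\right) = 245 \cdot 3 i \sqrt{7} - -1 = 735 i \sqrt{7} + 1 = 1 + 735 i \sqrt{7}$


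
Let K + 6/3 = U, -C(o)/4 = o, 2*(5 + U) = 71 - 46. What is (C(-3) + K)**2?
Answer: 1225/4 ≈ 306.25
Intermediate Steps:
U = 15/2 (U = -5 + (71 - 46)/2 = -5 + (1/2)*25 = -5 + 25/2 = 15/2 ≈ 7.5000)
C(o) = -4*o
K = 11/2 (K = -2 + 15/2 = 11/2 ≈ 5.5000)
(C(-3) + K)**2 = (-4*(-3) + 11/2)**2 = (12 + 11/2)**2 = (35/2)**2 = 1225/4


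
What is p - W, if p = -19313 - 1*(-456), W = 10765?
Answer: -29622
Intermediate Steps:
p = -18857 (p = -19313 + 456 = -18857)
p - W = -18857 - 1*10765 = -18857 - 10765 = -29622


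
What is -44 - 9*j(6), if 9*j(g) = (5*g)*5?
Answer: -194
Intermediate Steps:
j(g) = 25*g/9 (j(g) = ((5*g)*5)/9 = (25*g)/9 = 25*g/9)
-44 - 9*j(6) = -44 - 25*6 = -44 - 9*50/3 = -44 - 150 = -194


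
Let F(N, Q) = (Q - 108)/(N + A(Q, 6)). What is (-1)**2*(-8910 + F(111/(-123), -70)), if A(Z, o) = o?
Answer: -1869488/209 ≈ -8944.9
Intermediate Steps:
F(N, Q) = (-108 + Q)/(6 + N) (F(N, Q) = (Q - 108)/(N + 6) = (-108 + Q)/(6 + N))
(-1)**2*(-8910 + F(111/(-123), -70)) = (-1)**2*(-8910 + (-108 - 70)/(6 + 111/(-123))) = 1*(-8910 - 178/(6 + 111*(-1/123))) = 1*(-8910 - 178/(6 - 37/41)) = 1*(-8910 - 178/(209/41)) = 1*(-8910 + (41/209)*(-178)) = 1*(-8910 - 7298/209) = 1*(-1869488/209) = -1869488/209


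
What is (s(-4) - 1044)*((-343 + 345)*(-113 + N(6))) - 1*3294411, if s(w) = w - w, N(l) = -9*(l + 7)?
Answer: -2814171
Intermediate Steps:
N(l) = -63 - 9*l (N(l) = -9*(7 + l) = -63 - 9*l)
s(w) = 0
(s(-4) - 1044)*((-343 + 345)*(-113 + N(6))) - 1*3294411 = (0 - 1044)*((-343 + 345)*(-113 + (-63 - 9*6))) - 1*3294411 = -2088*(-113 + (-63 - 54)) - 3294411 = -2088*(-113 - 117) - 3294411 = -2088*(-230) - 3294411 = -1044*(-460) - 3294411 = 480240 - 3294411 = -2814171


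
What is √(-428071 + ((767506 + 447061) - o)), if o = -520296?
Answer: 2*√326698 ≈ 1143.2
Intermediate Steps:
√(-428071 + ((767506 + 447061) - o)) = √(-428071 + ((767506 + 447061) - 1*(-520296))) = √(-428071 + (1214567 + 520296)) = √(-428071 + 1734863) = √1306792 = 2*√326698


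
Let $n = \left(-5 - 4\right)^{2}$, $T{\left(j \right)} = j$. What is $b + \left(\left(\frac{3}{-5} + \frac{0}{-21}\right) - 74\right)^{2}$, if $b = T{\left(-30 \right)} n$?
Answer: $\frac{78379}{25} \approx 3135.2$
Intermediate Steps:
$n = 81$ ($n = \left(-9\right)^{2} = 81$)
$b = -2430$ ($b = \left(-30\right) 81 = -2430$)
$b + \left(\left(\frac{3}{-5} + \frac{0}{-21}\right) - 74\right)^{2} = -2430 + \left(\left(\frac{3}{-5} + \frac{0}{-21}\right) - 74\right)^{2} = -2430 + \left(\left(3 \left(- \frac{1}{5}\right) + 0 \left(- \frac{1}{21}\right)\right) - 74\right)^{2} = -2430 + \left(\left(- \frac{3}{5} + 0\right) - 74\right)^{2} = -2430 + \left(- \frac{3}{5} - 74\right)^{2} = -2430 + \left(- \frac{373}{5}\right)^{2} = -2430 + \frac{139129}{25} = \frac{78379}{25}$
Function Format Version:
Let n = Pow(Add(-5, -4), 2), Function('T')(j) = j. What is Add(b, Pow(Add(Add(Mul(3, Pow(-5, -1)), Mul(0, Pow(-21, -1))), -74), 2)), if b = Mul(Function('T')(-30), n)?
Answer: Rational(78379, 25) ≈ 3135.2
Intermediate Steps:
n = 81 (n = Pow(-9, 2) = 81)
b = -2430 (b = Mul(-30, 81) = -2430)
Add(b, Pow(Add(Add(Mul(3, Pow(-5, -1)), Mul(0, Pow(-21, -1))), -74), 2)) = Add(-2430, Pow(Add(Add(Mul(3, Pow(-5, -1)), Mul(0, Pow(-21, -1))), -74), 2)) = Add(-2430, Pow(Add(Add(Mul(3, Rational(-1, 5)), Mul(0, Rational(-1, 21))), -74), 2)) = Add(-2430, Pow(Add(Add(Rational(-3, 5), 0), -74), 2)) = Add(-2430, Pow(Add(Rational(-3, 5), -74), 2)) = Add(-2430, Pow(Rational(-373, 5), 2)) = Add(-2430, Rational(139129, 25)) = Rational(78379, 25)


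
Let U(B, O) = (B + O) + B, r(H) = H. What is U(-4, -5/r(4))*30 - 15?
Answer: -585/2 ≈ -292.50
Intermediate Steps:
U(B, O) = O + 2*B
U(-4, -5/r(4))*30 - 15 = (-5/4 + 2*(-4))*30 - 15 = (-5*1/4 - 8)*30 - 15 = (-5/4 - 8)*30 - 15 = -37/4*30 - 15 = -555/2 - 15 = -585/2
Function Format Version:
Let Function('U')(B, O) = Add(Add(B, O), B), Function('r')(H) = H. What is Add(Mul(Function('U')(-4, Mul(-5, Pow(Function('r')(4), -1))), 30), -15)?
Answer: Rational(-585, 2) ≈ -292.50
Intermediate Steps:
Function('U')(B, O) = Add(O, Mul(2, B))
Add(Mul(Function('U')(-4, Mul(-5, Pow(Function('r')(4), -1))), 30), -15) = Add(Mul(Add(Mul(-5, Pow(4, -1)), Mul(2, -4)), 30), -15) = Add(Mul(Add(Mul(-5, Rational(1, 4)), -8), 30), -15) = Add(Mul(Add(Rational(-5, 4), -8), 30), -15) = Add(Mul(Rational(-37, 4), 30), -15) = Add(Rational(-555, 2), -15) = Rational(-585, 2)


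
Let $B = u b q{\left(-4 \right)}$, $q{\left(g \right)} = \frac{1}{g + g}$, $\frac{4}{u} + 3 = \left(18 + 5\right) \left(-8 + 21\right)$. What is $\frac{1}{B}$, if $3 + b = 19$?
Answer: $-37$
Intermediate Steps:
$u = \frac{1}{74}$ ($u = \frac{4}{-3 + \left(18 + 5\right) \left(-8 + 21\right)} = \frac{4}{-3 + 23 \cdot 13} = \frac{4}{-3 + 299} = \frac{4}{296} = 4 \cdot \frac{1}{296} = \frac{1}{74} \approx 0.013514$)
$q{\left(g \right)} = \frac{1}{2 g}$
$b = 16$ ($b = -3 + 19 = 16$)
$B = - \frac{1}{37}$ ($B = \frac{1}{74} \cdot 16 \frac{1}{2 \left(-4\right)} = \frac{8 \cdot \frac{1}{2} \left(- \frac{1}{4}\right)}{37} = \frac{8}{37} \left(- \frac{1}{8}\right) = - \frac{1}{37} \approx -0.027027$)
$\frac{1}{B} = \frac{1}{- \frac{1}{37}} = -37$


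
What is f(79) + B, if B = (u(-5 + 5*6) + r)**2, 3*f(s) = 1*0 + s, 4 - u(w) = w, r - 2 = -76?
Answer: 27154/3 ≈ 9051.3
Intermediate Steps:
r = -74 (r = 2 - 76 = -74)
u(w) = 4 - w
f(s) = s/3 (f(s) = (1*0 + s)/3 = (0 + s)/3 = s/3)
B = 9025 (B = ((4 - (-5 + 5*6)) - 74)**2 = ((4 - (-5 + 30)) - 74)**2 = ((4 - 1*25) - 74)**2 = ((4 - 25) - 74)**2 = (-21 - 74)**2 = (-95)**2 = 9025)
f(79) + B = (1/3)*79 + 9025 = 79/3 + 9025 = 27154/3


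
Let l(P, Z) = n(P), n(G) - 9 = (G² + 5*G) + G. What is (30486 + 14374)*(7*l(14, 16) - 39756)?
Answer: -1692702380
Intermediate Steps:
n(G) = 9 + G² + 6*G (n(G) = 9 + ((G² + 5*G) + G) = 9 + (G² + 6*G) = 9 + G² + 6*G)
l(P, Z) = 9 + P² + 6*P
(30486 + 14374)*(7*l(14, 16) - 39756) = (30486 + 14374)*(7*(9 + 14² + 6*14) - 39756) = 44860*(7*(9 + 196 + 84) - 39756) = 44860*(7*289 - 39756) = 44860*(2023 - 39756) = 44860*(-37733) = -1692702380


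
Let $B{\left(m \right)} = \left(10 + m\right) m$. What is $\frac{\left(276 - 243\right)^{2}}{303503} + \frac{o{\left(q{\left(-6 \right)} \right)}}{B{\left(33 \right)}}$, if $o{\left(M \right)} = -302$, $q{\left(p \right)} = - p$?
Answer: $- \frac{90112615}{430670757} \approx -0.20924$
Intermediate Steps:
$B{\left(m \right)} = m \left(10 + m\right)$
$\frac{\left(276 - 243\right)^{2}}{303503} + \frac{o{\left(q{\left(-6 \right)} \right)}}{B{\left(33 \right)}} = \frac{\left(276 - 243\right)^{2}}{303503} - \frac{302}{33 \left(10 + 33\right)} = 33^{2} \cdot \frac{1}{303503} - \frac{302}{33 \cdot 43} = 1089 \cdot \frac{1}{303503} - \frac{302}{1419} = \frac{1089}{303503} - \frac{302}{1419} = - \frac{90112615}{430670757}$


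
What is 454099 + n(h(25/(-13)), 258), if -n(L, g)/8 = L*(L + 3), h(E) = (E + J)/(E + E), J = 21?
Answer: 283763267/625 ≈ 4.5402e+5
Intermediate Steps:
h(E) = (21 + E)/(2*E) (h(E) = (E + 21)/(E + E) = (21 + E)/((2*E)) = (21 + E)*(1/(2*E)) = (21 + E)/(2*E))
n(L, g) = -8*L*(3 + L) (n(L, g) = -8*L*(L + 3) = -8*L*(3 + L))
454099 + n(h(25/(-13)), 258) = 454099 - 8*(21 + 25/(-13))/(2*((25/(-13))))*(3 + (21 + 25/(-13))/(2*((25/(-13))))) = 454099 - 8*(21 + 25*(-1/13))/(2*((25*(-1/13))))*(3 + (21 + 25*(-1/13))/(2*((25*(-1/13))))) = 454099 - 8*(21 - 25/13)/(2*(-25/13))*(3 + (21 - 25/13)/(2*(-25/13))) = 454099 - 8*(½)*(-13/25)*(248/13)*(3 + (½)*(-13/25)*(248/13)) = 454099 - 8*(-124/25)*(3 - 124/25) = 454099 - 8*(-124/25)*(-49/25) = 454099 - 48608/625 = 283763267/625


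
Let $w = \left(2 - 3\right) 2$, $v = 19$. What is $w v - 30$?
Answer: $-68$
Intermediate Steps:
$w = -2$ ($w = \left(-1\right) 2 = -2$)
$w v - 30 = \left(-2\right) 19 - 30 = -38 - 30 = -68$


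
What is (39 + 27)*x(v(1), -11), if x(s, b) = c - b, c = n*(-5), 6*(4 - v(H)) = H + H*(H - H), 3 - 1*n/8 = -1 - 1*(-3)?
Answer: -1914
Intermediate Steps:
n = 8 (n = 24 - 8*(-1 - 1*(-3)) = 24 - 8*(-1 + 3) = 24 - 8*2 = 24 - 16 = 8)
v(H) = 4 - H/6 (v(H) = 4 - (H + H*(H - H))/6 = 4 - (H + H*0)/6 = 4 - (H + 0)/6 = 4 - H/6)
c = -40 (c = 8*(-5) = -40)
x(s, b) = -40 - b
(39 + 27)*x(v(1), -11) = (39 + 27)*(-40 - 1*(-11)) = 66*(-40 + 11) = 66*(-29) = -1914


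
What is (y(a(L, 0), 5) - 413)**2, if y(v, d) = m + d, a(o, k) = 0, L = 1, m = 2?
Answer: 164836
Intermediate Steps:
y(v, d) = 2 + d
(y(a(L, 0), 5) - 413)**2 = ((2 + 5) - 413)**2 = (7 - 413)**2 = (-406)**2 = 164836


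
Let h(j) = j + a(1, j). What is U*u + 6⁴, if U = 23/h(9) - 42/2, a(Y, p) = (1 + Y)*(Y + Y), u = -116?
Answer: 45848/13 ≈ 3526.8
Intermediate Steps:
a(Y, p) = 2*Y*(1 + Y) (a(Y, p) = (1 + Y)*(2*Y) = 2*Y*(1 + Y))
h(j) = 4 + j (h(j) = j + 2*1*(1 + 1) = j + 2*1*2 = j + 4 = 4 + j)
U = -250/13 (U = 23/(4 + 9) - 42/2 = 23/13 - 42*½ = 23*(1/13) - 21 = 23/13 - 21 = -250/13 ≈ -19.231)
U*u + 6⁴ = -250/13*(-116) + 6⁴ = 29000/13 + 1296 = 45848/13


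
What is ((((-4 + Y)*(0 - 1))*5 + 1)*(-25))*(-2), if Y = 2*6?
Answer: -1950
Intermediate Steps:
Y = 12
((((-4 + Y)*(0 - 1))*5 + 1)*(-25))*(-2) = ((((-4 + 12)*(0 - 1))*5 + 1)*(-25))*(-2) = (((8*(-1))*5 + 1)*(-25))*(-2) = ((-8*5 + 1)*(-25))*(-2) = ((-40 + 1)*(-25))*(-2) = -39*(-25)*(-2) = 975*(-2) = -1950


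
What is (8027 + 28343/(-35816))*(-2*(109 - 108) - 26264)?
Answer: -3775300026637/17908 ≈ -2.1082e+8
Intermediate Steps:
(8027 + 28343/(-35816))*(-2*(109 - 108) - 26264) = (8027 + 28343*(-1/35816))*(-2*1 - 26264) = (8027 - 28343/35816)*(-2 - 26264) = (287466689/35816)*(-26266) = -3775300026637/17908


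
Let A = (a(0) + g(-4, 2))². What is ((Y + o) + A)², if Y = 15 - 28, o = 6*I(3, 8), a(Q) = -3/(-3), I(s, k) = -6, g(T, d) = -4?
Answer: 1600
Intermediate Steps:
a(Q) = 1 (a(Q) = -3*(-⅓) = 1)
o = -36 (o = 6*(-6) = -36)
Y = -13
A = 9 (A = (1 - 4)² = (-3)² = 9)
((Y + o) + A)² = ((-13 - 36) + 9)² = (-49 + 9)² = (-40)² = 1600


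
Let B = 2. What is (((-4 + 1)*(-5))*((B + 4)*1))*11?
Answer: 990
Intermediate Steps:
(((-4 + 1)*(-5))*((B + 4)*1))*11 = (((-4 + 1)*(-5))*((2 + 4)*1))*11 = ((-3*(-5))*(6*1))*11 = (15*6)*11 = 90*11 = 990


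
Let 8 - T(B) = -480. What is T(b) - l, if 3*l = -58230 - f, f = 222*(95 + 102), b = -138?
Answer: 34476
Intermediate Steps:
T(B) = 488 (T(B) = 8 - 1*(-480) = 8 + 480 = 488)
f = 43734 (f = 222*197 = 43734)
l = -33988 (l = (-58230 - 1*43734)/3 = (-58230 - 43734)/3 = (⅓)*(-101964) = -33988)
T(b) - l = 488 - 1*(-33988) = 488 + 33988 = 34476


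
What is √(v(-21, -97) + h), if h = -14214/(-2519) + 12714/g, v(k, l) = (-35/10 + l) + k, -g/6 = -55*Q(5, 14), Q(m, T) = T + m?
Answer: I*√215492977730/43510 ≈ 10.669*I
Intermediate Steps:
g = 6270 (g = -(-330)*(14 + 5) = -(-330)*19 = -6*(-1045) = 6270)
v(k, l) = -7/2 + k + l (v(k, l) = (-35*⅒ + l) + k = (-7/2 + l) + k = -7/2 + k + l)
h = 166871/21755 (h = -14214/(-2519) + 12714/6270 = -14214*(-1/2519) + 12714*(1/6270) = 14214/2519 + 2119/1045 = 166871/21755 ≈ 7.6705)
√(v(-21, -97) + h) = √((-7/2 - 21 - 97) + 166871/21755) = √(-243/2 + 166871/21755) = √(-4952723/43510) = I*√215492977730/43510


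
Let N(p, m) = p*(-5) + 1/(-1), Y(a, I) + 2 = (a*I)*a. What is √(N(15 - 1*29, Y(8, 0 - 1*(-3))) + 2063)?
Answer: 2*√533 ≈ 46.174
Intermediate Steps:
Y(a, I) = -2 + I*a² (Y(a, I) = -2 + (a*I)*a = -2 + (I*a)*a = -2 + I*a²)
N(p, m) = -1 - 5*p (N(p, m) = -5*p - 1 = -1 - 5*p)
√(N(15 - 1*29, Y(8, 0 - 1*(-3))) + 2063) = √((-1 - 5*(15 - 1*29)) + 2063) = √((-1 - 5*(15 - 29)) + 2063) = √((-1 - 5*(-14)) + 2063) = √((-1 + 70) + 2063) = √(69 + 2063) = √2132 = 2*√533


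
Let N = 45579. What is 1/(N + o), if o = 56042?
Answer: 1/101621 ≈ 9.8405e-6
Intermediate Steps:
1/(N + o) = 1/(45579 + 56042) = 1/101621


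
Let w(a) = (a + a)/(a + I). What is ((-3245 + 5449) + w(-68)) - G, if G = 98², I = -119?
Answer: -81392/11 ≈ -7399.3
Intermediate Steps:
w(a) = 2*a/(-119 + a) (w(a) = (a + a)/(a - 119) = (2*a)/(-119 + a) = 2*a/(-119 + a))
G = 9604
((-3245 + 5449) + w(-68)) - G = ((-3245 + 5449) + 2*(-68)/(-119 - 68)) - 1*9604 = (2204 + 2*(-68)/(-187)) - 9604 = (2204 + 2*(-68)*(-1/187)) - 9604 = (2204 + 8/11) - 9604 = 24252/11 - 9604 = -81392/11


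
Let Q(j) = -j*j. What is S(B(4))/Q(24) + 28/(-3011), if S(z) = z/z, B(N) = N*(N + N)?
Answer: -19139/1734336 ≈ -0.011035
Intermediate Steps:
B(N) = 2*N² (B(N) = N*(2*N) = 2*N²)
S(z) = 1
Q(j) = -j²
S(B(4))/Q(24) + 28/(-3011) = 1/(-1*24²) + 28/(-3011) = 1/(-1*576) + 28*(-1/3011) = 1/(-576) - 28/3011 = 1*(-1/576) - 28/3011 = -1/576 - 28/3011 = -19139/1734336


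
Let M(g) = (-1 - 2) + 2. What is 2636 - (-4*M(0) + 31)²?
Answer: 1411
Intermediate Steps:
M(g) = -1 (M(g) = -3 + 2 = -1)
2636 - (-4*M(0) + 31)² = 2636 - (-4*(-1) + 31)² = 2636 - (4 + 31)² = 2636 - 1*35² = 2636 - 1*1225 = 2636 - 1225 = 1411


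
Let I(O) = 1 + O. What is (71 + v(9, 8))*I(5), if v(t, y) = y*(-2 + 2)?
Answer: 426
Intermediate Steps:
v(t, y) = 0 (v(t, y) = y*0 = 0)
(71 + v(9, 8))*I(5) = (71 + 0)*(1 + 5) = 71*6 = 426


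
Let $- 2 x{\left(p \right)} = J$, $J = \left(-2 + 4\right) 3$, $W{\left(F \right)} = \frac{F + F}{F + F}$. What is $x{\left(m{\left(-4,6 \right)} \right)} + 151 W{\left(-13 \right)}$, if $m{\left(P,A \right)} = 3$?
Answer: $148$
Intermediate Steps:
$W{\left(F \right)} = 1$ ($W{\left(F \right)} = \frac{2 F}{2 F} = 2 F \frac{1}{2 F} = 1$)
$J = 6$ ($J = 2 \cdot 3 = 6$)
$x{\left(p \right)} = -3$ ($x{\left(p \right)} = \left(- \frac{1}{2}\right) 6 = -3$)
$x{\left(m{\left(-4,6 \right)} \right)} + 151 W{\left(-13 \right)} = -3 + 151 \cdot 1 = -3 + 151 = 148$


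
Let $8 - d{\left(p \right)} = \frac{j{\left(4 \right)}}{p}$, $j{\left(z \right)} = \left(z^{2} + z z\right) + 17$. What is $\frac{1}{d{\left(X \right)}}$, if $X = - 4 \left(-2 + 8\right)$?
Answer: $\frac{24}{241} \approx 0.099585$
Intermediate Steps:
$j{\left(z \right)} = 17 + 2 z^{2}$ ($j{\left(z \right)} = \left(z^{2} + z^{2}\right) + 17 = 2 z^{2} + 17 = 17 + 2 z^{2}$)
$X = -24$ ($X = \left(-4\right) 6 = -24$)
$d{\left(p \right)} = 8 - \frac{49}{p}$ ($d{\left(p \right)} = 8 - \frac{17 + 2 \cdot 4^{2}}{p} = 8 - \frac{17 + 2 \cdot 16}{p} = 8 - \frac{17 + 32}{p} = 8 - \frac{49}{p}$)
$\frac{1}{d{\left(X \right)}} = \frac{1}{8 - \frac{49}{-24}} = \frac{1}{8 - - \frac{49}{24}} = \frac{1}{8 + \frac{49}{24}} = \frac{1}{\frac{241}{24}} = \frac{24}{241}$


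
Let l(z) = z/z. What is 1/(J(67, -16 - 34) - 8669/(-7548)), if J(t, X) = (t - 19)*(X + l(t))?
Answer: -7548/17744227 ≈ -0.00042538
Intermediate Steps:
l(z) = 1
J(t, X) = (1 + X)*(-19 + t) (J(t, X) = (t - 19)*(X + 1) = (-19 + t)*(1 + X) = (1 + X)*(-19 + t))
1/(J(67, -16 - 34) - 8669/(-7548)) = 1/((-19 + 67 - 19*(-16 - 34) + (-16 - 34)*67) - 8669/(-7548)) = 1/((-19 + 67 - 19*(-50) - 50*67) - 8669*(-1/7548)) = 1/((-19 + 67 + 950 - 3350) + 8669/7548) = 1/(-2352 + 8669/7548) = 1/(-17744227/7548) = -7548/17744227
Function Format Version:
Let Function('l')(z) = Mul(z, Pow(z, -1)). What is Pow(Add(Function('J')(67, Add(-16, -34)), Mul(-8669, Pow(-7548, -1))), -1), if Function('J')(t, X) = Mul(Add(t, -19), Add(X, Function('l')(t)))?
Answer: Rational(-7548, 17744227) ≈ -0.00042538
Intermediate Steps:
Function('l')(z) = 1
Function('J')(t, X) = Mul(Add(1, X), Add(-19, t)) (Function('J')(t, X) = Mul(Add(t, -19), Add(X, 1)) = Mul(Add(-19, t), Add(1, X)) = Mul(Add(1, X), Add(-19, t)))
Pow(Add(Function('J')(67, Add(-16, -34)), Mul(-8669, Pow(-7548, -1))), -1) = Pow(Add(Add(-19, 67, Mul(-19, Add(-16, -34)), Mul(Add(-16, -34), 67)), Mul(-8669, Pow(-7548, -1))), -1) = Pow(Add(Add(-19, 67, Mul(-19, -50), Mul(-50, 67)), Mul(-8669, Rational(-1, 7548))), -1) = Pow(Add(Add(-19, 67, 950, -3350), Rational(8669, 7548)), -1) = Pow(Add(-2352, Rational(8669, 7548)), -1) = Pow(Rational(-17744227, 7548), -1) = Rational(-7548, 17744227)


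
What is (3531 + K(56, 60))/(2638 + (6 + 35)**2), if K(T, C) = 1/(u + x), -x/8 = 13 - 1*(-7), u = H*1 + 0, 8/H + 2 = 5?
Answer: 1666629/2038568 ≈ 0.81755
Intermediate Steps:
H = 8/3 (H = 8/(-2 + 5) = 8/3 ≈ 2.6667)
u = 8/3 (u = (8/3)*1 + 0 = 8/3 + 0 = 8/3 ≈ 2.6667)
x = -160 (x = -8*(13 - 1*(-7)) = -8*(13 + 7) = -8*20 = -160)
K(T, C) = -3/472 (K(T, C) = 1/(8/3 - 160) = 1/(-472/3) = -3/472)
(3531 + K(56, 60))/(2638 + (6 + 35)**2) = (3531 - 3/472)/(2638 + (6 + 35)**2) = 1666629/(472*(2638 + 41**2)) = 1666629/(472*(2638 + 1681)) = (1666629/472)/4319 = (1666629/472)*(1/4319) = 1666629/2038568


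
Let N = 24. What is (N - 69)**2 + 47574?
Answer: 49599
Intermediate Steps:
(N - 69)**2 + 47574 = (24 - 69)**2 + 47574 = (-45)**2 + 47574 = 2025 + 47574 = 49599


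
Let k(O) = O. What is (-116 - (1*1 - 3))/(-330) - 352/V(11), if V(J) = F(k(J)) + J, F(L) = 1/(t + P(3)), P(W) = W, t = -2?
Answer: -4783/165 ≈ -28.988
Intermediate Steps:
F(L) = 1 (F(L) = 1/(-2 + 3) = 1/1 = 1)
V(J) = 1 + J
(-116 - (1*1 - 3))/(-330) - 352/V(11) = (-116 - (1*1 - 3))/(-330) - 352/(1 + 11) = (-116 - (1 - 3))*(-1/330) - 352/12 = (-116 - 1*(-2))*(-1/330) - 352*1/12 = (-116 + 2)*(-1/330) - 88/3 = -114*(-1/330) - 88/3 = 19/55 - 88/3 = -4783/165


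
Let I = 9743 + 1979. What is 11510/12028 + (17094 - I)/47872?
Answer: 2263313/2116928 ≈ 1.0691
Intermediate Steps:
I = 11722
11510/12028 + (17094 - I)/47872 = 11510/12028 + (17094 - 1*11722)/47872 = 11510*(1/12028) + (17094 - 11722)*(1/47872) = 5755/6014 + 5372*(1/47872) = 5755/6014 + 79/704 = 2263313/2116928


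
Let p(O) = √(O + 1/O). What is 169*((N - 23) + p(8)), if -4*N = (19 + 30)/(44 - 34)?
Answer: -163761/40 + 169*√130/4 ≈ -3612.3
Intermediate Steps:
N = -49/40 (N = -(19 + 30)/(4*(44 - 34)) = -49/(4*10) = -¼*49/10 = -49/40 ≈ -1.2250)
169*((N - 23) + p(8)) = 169*((-49/40 - 23) + √(8 + 1/8)) = 169*(-969/40 + √(8 + ⅛)) = 169*(-969/40 + √(65/8)) = 169*(-969/40 + √130/4) = -163761/40 + 169*√130/4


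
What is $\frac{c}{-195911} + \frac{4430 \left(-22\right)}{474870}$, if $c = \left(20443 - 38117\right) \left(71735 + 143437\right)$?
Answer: $\frac{16417161262030}{845747787} \approx 19411.0$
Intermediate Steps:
$c = -3802949928$ ($c = \left(-17674\right) 215172 = -3802949928$)
$\frac{c}{-195911} + \frac{4430 \left(-22\right)}{474870} = - \frac{3802949928}{-195911} + \frac{4430 \left(-22\right)}{474870} = \left(-3802949928\right) \left(- \frac{1}{195911}\right) - \frac{886}{4317} = \frac{3802949928}{195911} - \frac{886}{4317} = \frac{16417161262030}{845747787}$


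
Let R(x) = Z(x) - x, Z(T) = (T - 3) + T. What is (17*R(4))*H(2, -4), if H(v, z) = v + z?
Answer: -34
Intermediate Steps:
Z(T) = -3 + 2*T (Z(T) = (-3 + T) + T = -3 + 2*T)
R(x) = -3 + x (R(x) = (-3 + 2*x) - x = -3 + x)
(17*R(4))*H(2, -4) = (17*(-3 + 4))*(2 - 4) = (17*1)*(-2) = 17*(-2) = -34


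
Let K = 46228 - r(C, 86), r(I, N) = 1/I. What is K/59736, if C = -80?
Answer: 1232747/1592960 ≈ 0.77387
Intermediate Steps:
K = 3698241/80 (K = 46228 - 1/(-80) = 46228 - 1*(-1/80) = 46228 + 1/80 = 3698241/80 ≈ 46228.)
K/59736 = (3698241/80)/59736 = (3698241/80)*(1/59736) = 1232747/1592960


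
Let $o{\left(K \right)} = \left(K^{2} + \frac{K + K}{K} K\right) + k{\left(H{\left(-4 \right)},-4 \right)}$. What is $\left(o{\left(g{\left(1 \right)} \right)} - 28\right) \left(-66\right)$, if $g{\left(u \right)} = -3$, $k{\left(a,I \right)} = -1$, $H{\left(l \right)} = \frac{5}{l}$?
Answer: $1716$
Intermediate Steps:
$o{\left(K \right)} = -1 + K^{2} + 2 K$ ($o{\left(K \right)} = \left(K^{2} + \frac{K + K}{K} K\right) - 1 = \left(K^{2} + \frac{2 K}{K} K\right) - 1 = \left(K^{2} + 2 K\right) - 1 = -1 + K^{2} + 2 K$)
$\left(o{\left(g{\left(1 \right)} \right)} - 28\right) \left(-66\right) = \left(\left(-1 + \left(-3\right)^{2} + 2 \left(-3\right)\right) - 28\right) \left(-66\right) = \left(\left(-1 + 9 - 6\right) - 28\right) \left(-66\right) = \left(2 - 28\right) \left(-66\right) = \left(-26\right) \left(-66\right) = 1716$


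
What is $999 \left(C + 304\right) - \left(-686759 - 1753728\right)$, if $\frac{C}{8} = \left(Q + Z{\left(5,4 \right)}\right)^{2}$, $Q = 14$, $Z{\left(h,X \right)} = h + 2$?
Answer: $6268655$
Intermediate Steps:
$Z{\left(h,X \right)} = 2 + h$
$C = 3528$ ($C = 8 \left(14 + \left(2 + 5\right)\right)^{2} = 8 \left(14 + 7\right)^{2} = 8 \cdot 21^{2} = 8 \cdot 441 = 3528$)
$999 \left(C + 304\right) - \left(-686759 - 1753728\right) = 999 \left(3528 + 304\right) - \left(-686759 - 1753728\right) = 999 \cdot 3832 - -2440487 = 3828168 + 2440487 = 6268655$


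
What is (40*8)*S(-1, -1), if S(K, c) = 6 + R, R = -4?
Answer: 640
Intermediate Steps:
S(K, c) = 2 (S(K, c) = 6 - 4 = 2)
(40*8)*S(-1, -1) = (40*8)*2 = 320*2 = 640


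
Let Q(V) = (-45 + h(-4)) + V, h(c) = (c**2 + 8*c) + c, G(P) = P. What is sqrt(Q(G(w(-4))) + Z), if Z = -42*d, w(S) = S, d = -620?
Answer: sqrt(25971) ≈ 161.16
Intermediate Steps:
h(c) = c**2 + 9*c
Q(V) = -65 + V (Q(V) = (-45 - 4*(9 - 4)) + V = (-45 - 4*5) + V = (-45 - 20) + V = -65 + V)
Z = 26040 (Z = -42*(-620) = 26040)
sqrt(Q(G(w(-4))) + Z) = sqrt((-65 - 4) + 26040) = sqrt(-69 + 26040) = sqrt(25971)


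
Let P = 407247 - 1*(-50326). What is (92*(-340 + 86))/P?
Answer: -23368/457573 ≈ -0.051069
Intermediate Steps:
P = 457573 (P = 407247 + 50326 = 457573)
(92*(-340 + 86))/P = (92*(-340 + 86))/457573 = (92*(-254))*(1/457573) = -23368*1/457573 = -23368/457573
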